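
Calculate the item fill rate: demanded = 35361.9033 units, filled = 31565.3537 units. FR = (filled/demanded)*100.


FR = 31565.3537 / 35361.9033 * 100 = 89.2637

89.2637%


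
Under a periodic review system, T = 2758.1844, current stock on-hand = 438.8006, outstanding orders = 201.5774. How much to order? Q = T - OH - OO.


Inventory position = OH + OO = 438.8006 + 201.5774 = 640.3780
Q = 2758.1844 - 640.3780 = 2117.8064

2117.8064 units


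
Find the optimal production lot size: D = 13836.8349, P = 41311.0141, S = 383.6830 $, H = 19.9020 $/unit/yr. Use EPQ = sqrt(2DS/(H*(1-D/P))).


1 - D/P = 1 - 0.3349 = 0.6651
H*(1-D/P) = 13.2360
2DS = 10617916.6499
EPQ = sqrt(802201.9613) = 895.6573

895.6573 units


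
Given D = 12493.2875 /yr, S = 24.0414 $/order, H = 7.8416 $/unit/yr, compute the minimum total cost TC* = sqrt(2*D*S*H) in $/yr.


2*D*S*H = 4710545.1342
TC* = sqrt(4710545.1342) = 2170.3790

2170.3790 $/yr


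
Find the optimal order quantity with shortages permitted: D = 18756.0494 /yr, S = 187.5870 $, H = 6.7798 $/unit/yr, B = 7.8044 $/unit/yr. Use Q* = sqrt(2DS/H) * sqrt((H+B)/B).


sqrt(2DS/H) = 1018.7758
sqrt((H+B)/B) = 1.3670
Q* = 1018.7758 * 1.3670 = 1392.6762

1392.6762 units


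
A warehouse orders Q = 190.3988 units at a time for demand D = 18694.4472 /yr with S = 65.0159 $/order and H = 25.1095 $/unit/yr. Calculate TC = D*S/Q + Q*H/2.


Ordering cost = D*S/Q = 6383.6343
Holding cost = Q*H/2 = 2390.4093
TC = 6383.6343 + 2390.4093 = 8774.0436

8774.0436 $/yr


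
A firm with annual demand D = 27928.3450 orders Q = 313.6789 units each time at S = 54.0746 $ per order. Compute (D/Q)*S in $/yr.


Number of orders = D/Q = 89.0348
Cost = 89.0348 * 54.0746 = 4814.5224

4814.5224 $/yr


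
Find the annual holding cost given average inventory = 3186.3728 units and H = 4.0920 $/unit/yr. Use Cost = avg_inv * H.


Cost = 3186.3728 * 4.0920 = 13038.6375

13038.6375 $/yr


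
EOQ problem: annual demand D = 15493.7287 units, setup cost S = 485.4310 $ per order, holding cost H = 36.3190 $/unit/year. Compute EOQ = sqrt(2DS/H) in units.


2*D*S = 2 * 15493.7287 * 485.4310 = 15042272.4331
2*D*S/H = 414170.8867
EOQ = sqrt(414170.8867) = 643.5611

643.5611 units


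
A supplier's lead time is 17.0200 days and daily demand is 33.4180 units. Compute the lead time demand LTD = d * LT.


LTD = 33.4180 * 17.0200 = 568.7744

568.7744 units


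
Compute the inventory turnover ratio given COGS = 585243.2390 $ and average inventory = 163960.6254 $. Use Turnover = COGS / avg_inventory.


Turnover = 585243.2390 / 163960.6254 = 3.5694

3.5694


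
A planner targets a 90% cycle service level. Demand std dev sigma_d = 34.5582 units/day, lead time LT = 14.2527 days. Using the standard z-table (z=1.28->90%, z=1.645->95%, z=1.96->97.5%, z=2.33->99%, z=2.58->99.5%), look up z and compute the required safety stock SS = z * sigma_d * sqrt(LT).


From the table, SL = 90% corresponds to z = 1.28
sqrt(LT) = sqrt(14.2527) = 3.7753
SS = 1.28 * 34.5582 * 3.7753 = 166.9974

166.9974 units


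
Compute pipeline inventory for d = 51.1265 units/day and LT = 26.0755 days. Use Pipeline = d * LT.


Pipeline = 51.1265 * 26.0755 = 1333.1491

1333.1491 units


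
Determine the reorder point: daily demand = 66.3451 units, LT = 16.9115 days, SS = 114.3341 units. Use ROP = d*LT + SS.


d*LT = 66.3451 * 16.9115 = 1121.9952
ROP = 1121.9952 + 114.3341 = 1236.3293

1236.3293 units


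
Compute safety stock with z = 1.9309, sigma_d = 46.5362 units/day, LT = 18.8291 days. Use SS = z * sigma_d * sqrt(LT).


sqrt(LT) = sqrt(18.8291) = 4.3393
SS = 1.9309 * 46.5362 * 4.3393 = 389.9110

389.9110 units


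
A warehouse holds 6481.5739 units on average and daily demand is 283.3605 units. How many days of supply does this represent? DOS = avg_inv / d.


DOS = 6481.5739 / 283.3605 = 22.8739

22.8739 days


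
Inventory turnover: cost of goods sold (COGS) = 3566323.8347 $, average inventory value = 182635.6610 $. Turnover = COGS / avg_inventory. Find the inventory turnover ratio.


Turnover = 3566323.8347 / 182635.6610 = 19.5270

19.5270


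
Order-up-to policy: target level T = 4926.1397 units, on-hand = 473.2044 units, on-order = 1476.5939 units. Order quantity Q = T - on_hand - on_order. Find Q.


Inventory position = OH + OO = 473.2044 + 1476.5939 = 1949.7983
Q = 4926.1397 - 1949.7983 = 2976.3414

2976.3414 units


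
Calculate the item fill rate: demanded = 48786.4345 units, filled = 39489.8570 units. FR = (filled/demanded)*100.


FR = 39489.8570 / 48786.4345 * 100 = 80.9443

80.9443%


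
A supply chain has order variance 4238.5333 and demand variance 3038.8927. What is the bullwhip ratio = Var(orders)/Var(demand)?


BW = 4238.5333 / 3038.8927 = 1.3948

1.3948


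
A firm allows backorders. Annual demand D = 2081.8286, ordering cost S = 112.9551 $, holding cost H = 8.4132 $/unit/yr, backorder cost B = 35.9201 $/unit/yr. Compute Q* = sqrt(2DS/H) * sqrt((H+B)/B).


sqrt(2DS/H) = 236.4339
sqrt((H+B)/B) = 1.1110
Q* = 236.4339 * 1.1110 = 262.6673

262.6673 units


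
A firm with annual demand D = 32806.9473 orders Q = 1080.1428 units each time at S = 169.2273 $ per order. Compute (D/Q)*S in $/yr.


Number of orders = D/Q = 30.3728
Cost = 30.3728 * 169.2273 = 5139.9048

5139.9048 $/yr


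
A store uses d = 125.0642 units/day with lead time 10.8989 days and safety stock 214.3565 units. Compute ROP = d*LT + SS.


d*LT = 125.0642 * 10.8989 = 1363.0622
ROP = 1363.0622 + 214.3565 = 1577.4187

1577.4187 units


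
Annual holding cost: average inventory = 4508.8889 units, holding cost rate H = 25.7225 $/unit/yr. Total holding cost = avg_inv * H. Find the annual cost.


Cost = 4508.8889 * 25.7225 = 115979.8947

115979.8947 $/yr


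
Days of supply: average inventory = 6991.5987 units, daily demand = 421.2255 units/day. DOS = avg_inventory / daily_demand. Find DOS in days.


DOS = 6991.5987 / 421.2255 = 16.5982

16.5982 days


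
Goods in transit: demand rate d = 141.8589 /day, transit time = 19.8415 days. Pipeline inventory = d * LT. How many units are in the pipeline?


Pipeline = 141.8589 * 19.8415 = 2814.6934

2814.6934 units


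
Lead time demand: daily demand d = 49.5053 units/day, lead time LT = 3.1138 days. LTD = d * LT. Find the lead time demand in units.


LTD = 49.5053 * 3.1138 = 154.1496

154.1496 units


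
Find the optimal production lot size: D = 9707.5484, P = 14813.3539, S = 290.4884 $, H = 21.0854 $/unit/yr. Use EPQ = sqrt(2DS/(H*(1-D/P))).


1 - D/P = 1 - 0.6553 = 0.3447
H*(1-D/P) = 7.2676
2DS = 5639860.4053
EPQ = sqrt(776024.8744) = 880.9227

880.9227 units


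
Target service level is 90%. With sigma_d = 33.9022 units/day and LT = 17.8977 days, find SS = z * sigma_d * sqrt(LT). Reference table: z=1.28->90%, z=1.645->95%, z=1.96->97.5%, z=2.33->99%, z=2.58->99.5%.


From the table, SL = 90% corresponds to z = 1.28
sqrt(LT) = sqrt(17.8977) = 4.2306
SS = 1.28 * 33.9022 * 4.2306 = 183.5847

183.5847 units


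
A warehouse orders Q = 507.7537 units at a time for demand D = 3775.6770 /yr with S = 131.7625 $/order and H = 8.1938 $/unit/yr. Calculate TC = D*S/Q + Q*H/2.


Ordering cost = D*S/Q = 979.7913
Holding cost = Q*H/2 = 2080.2161
TC = 979.7913 + 2080.2161 = 3060.0074

3060.0074 $/yr


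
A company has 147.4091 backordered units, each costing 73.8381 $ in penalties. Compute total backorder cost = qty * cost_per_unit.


Total = 147.4091 * 73.8381 = 10884.4079

10884.4079 $


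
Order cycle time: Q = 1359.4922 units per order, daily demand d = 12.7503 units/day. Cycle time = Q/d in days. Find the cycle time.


Cycle = 1359.4922 / 12.7503 = 106.6243

106.6243 days


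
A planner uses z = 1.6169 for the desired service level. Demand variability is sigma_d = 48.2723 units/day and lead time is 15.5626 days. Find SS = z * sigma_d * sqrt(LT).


sqrt(LT) = sqrt(15.5626) = 3.9449
SS = 1.6169 * 48.2723 * 3.9449 = 307.9089

307.9089 units


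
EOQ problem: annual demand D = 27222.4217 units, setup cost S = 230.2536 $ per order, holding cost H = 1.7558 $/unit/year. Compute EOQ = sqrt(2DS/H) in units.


2*D*S = 2 * 27222.4217 * 230.2536 = 12536121.1943
2*D*S/H = 7139834.3742
EOQ = sqrt(7139834.3742) = 2672.0469

2672.0469 units


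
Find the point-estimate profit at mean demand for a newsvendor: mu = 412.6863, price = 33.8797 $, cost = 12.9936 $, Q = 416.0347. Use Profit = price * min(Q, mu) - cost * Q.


Sales at mu = min(416.0347, 412.6863) = 412.6863
Revenue = 33.8797 * 412.6863 = 13981.6880
Total cost = 12.9936 * 416.0347 = 5405.7885
Profit = 13981.6880 - 5405.7885 = 8575.8996

8575.8996 $


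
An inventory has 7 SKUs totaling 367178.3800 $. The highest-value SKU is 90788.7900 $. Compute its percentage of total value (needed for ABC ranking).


Top item = 90788.7900
Total = 367178.3800
Percentage = 90788.7900 / 367178.3800 * 100 = 24.7261

24.7261%


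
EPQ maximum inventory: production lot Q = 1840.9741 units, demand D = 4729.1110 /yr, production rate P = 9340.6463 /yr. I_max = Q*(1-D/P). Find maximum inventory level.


D/P = 0.5063
1 - D/P = 0.4937
I_max = 1840.9741 * 0.4937 = 908.9004

908.9004 units


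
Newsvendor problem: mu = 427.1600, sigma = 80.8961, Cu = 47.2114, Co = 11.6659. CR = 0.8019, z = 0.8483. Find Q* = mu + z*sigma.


CR = Cu/(Cu+Co) = 47.2114/(47.2114+11.6659) = 0.8019
z = 0.8483
Q* = 427.1600 + 0.8483 * 80.8961 = 495.7842

495.7842 units


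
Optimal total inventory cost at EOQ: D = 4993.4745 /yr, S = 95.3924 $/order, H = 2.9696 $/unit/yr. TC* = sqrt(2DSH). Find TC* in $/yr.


2*D*S*H = 2829075.6587
TC* = sqrt(2829075.6587) = 1681.9856

1681.9856 $/yr


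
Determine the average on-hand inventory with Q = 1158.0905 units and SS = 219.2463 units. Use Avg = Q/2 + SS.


Q/2 = 579.0453
Avg = 579.0453 + 219.2463 = 798.2916

798.2916 units


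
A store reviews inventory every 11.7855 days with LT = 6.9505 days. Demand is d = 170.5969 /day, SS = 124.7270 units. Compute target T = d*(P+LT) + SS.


P + LT = 18.7360
d*(P+LT) = 170.5969 * 18.7360 = 3196.3035
T = 3196.3035 + 124.7270 = 3321.0305

3321.0305 units


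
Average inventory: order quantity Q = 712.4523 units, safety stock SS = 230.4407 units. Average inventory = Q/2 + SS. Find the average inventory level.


Q/2 = 356.2262
Avg = 356.2262 + 230.4407 = 586.6669

586.6669 units


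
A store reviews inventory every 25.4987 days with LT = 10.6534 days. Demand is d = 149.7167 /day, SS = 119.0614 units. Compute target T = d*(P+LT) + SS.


P + LT = 36.1521
d*(P+LT) = 149.7167 * 36.1521 = 5412.5731
T = 5412.5731 + 119.0614 = 5531.6345

5531.6345 units


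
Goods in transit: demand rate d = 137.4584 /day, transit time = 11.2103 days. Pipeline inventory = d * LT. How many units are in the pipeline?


Pipeline = 137.4584 * 11.2103 = 1540.9499

1540.9499 units


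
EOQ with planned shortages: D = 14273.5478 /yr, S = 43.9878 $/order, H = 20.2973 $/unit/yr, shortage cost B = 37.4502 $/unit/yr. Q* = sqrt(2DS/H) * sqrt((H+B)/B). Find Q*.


sqrt(2DS/H) = 248.7299
sqrt((H+B)/B) = 1.2418
Q* = 248.7299 * 1.2418 = 308.8641

308.8641 units


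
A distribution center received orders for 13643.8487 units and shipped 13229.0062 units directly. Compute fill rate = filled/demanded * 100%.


FR = 13229.0062 / 13643.8487 * 100 = 96.9595

96.9595%


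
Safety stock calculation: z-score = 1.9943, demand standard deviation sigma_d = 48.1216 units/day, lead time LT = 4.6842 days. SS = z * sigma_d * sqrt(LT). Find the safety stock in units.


sqrt(LT) = sqrt(4.6842) = 2.1643
SS = 1.9943 * 48.1216 * 2.1643 = 207.7056

207.7056 units


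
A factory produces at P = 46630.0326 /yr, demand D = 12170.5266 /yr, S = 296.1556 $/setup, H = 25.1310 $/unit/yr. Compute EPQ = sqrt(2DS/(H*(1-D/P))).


1 - D/P = 1 - 0.2610 = 0.7390
H*(1-D/P) = 18.5718
2DS = 7208739.2151
EPQ = sqrt(388155.9219) = 623.0216

623.0216 units


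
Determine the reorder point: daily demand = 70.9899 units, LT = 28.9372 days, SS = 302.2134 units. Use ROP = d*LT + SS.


d*LT = 70.9899 * 28.9372 = 2054.2489
ROP = 2054.2489 + 302.2134 = 2356.4623

2356.4623 units


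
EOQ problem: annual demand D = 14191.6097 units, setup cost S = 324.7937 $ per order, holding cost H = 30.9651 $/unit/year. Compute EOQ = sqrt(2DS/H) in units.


2*D*S = 2 * 14191.6097 * 324.7937 = 9218690.8468
2*D*S/H = 297712.2905
EOQ = sqrt(297712.2905) = 545.6302

545.6302 units


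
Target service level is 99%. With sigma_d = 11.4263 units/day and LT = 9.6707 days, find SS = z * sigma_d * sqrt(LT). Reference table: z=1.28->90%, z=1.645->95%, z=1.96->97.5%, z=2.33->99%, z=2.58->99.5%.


From the table, SL = 99% corresponds to z = 2.33
sqrt(LT) = sqrt(9.6707) = 3.1098
SS = 2.33 * 11.4263 * 3.1098 = 82.7924

82.7924 units


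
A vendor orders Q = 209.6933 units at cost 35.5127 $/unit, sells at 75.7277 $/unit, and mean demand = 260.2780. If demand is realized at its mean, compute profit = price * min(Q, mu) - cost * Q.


Sales at mu = min(209.6933, 260.2780) = 209.6933
Revenue = 75.7277 * 209.6933 = 15879.5913
Total cost = 35.5127 * 209.6933 = 7446.7753
Profit = 15879.5913 - 7446.7753 = 8432.8161

8432.8161 $


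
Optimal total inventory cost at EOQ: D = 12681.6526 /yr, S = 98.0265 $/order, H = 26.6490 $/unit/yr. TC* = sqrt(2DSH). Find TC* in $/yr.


2*D*S*H = 66256770.1150
TC* = sqrt(66256770.1150) = 8139.8262

8139.8262 $/yr


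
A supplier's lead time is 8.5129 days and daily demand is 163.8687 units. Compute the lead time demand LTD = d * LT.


LTD = 163.8687 * 8.5129 = 1394.9979

1394.9979 units


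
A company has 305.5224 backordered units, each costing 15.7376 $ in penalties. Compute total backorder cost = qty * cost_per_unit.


Total = 305.5224 * 15.7376 = 4808.1893

4808.1893 $


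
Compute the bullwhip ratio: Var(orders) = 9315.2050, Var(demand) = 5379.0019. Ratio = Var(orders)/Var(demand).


BW = 9315.2050 / 5379.0019 = 1.7318

1.7318


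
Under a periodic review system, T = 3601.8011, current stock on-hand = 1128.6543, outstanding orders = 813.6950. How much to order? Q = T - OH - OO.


Inventory position = OH + OO = 1128.6543 + 813.6950 = 1942.3493
Q = 3601.8011 - 1942.3493 = 1659.4518

1659.4518 units


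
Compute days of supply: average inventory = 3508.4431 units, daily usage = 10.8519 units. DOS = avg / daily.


DOS = 3508.4431 / 10.8519 = 323.3022

323.3022 days


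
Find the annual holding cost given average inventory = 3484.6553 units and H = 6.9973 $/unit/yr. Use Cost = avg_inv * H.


Cost = 3484.6553 * 6.9973 = 24383.1785

24383.1785 $/yr


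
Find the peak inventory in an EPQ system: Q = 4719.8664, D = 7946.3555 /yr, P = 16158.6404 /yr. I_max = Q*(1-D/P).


D/P = 0.4918
1 - D/P = 0.5082
I_max = 4719.8664 * 0.5082 = 2398.7716

2398.7716 units


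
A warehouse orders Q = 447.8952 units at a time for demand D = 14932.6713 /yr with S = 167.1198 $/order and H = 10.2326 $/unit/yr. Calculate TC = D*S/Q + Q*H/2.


Ordering cost = D*S/Q = 5571.7164
Holding cost = Q*H/2 = 2291.5662
TC = 5571.7164 + 2291.5662 = 7863.2826

7863.2826 $/yr


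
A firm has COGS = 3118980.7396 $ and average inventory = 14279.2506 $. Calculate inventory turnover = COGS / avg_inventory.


Turnover = 3118980.7396 / 14279.2506 = 218.4275

218.4275


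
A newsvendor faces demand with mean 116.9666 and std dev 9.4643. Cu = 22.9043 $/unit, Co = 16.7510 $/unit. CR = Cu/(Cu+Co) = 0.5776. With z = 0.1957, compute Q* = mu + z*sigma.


CR = Cu/(Cu+Co) = 22.9043/(22.9043+16.7510) = 0.5776
z = 0.1957
Q* = 116.9666 + 0.1957 * 9.4643 = 118.8188

118.8188 units


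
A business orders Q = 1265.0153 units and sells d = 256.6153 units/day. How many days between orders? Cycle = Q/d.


Cycle = 1265.0153 / 256.6153 = 4.9296

4.9296 days


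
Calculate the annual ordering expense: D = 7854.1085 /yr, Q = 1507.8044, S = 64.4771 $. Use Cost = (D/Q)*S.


Number of orders = D/Q = 5.2090
Cost = 5.2090 * 64.4771 = 335.8593

335.8593 $/yr


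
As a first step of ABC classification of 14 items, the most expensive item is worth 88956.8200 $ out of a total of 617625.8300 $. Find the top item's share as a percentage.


Top item = 88956.8200
Total = 617625.8300
Percentage = 88956.8200 / 617625.8300 * 100 = 14.4030

14.4030%


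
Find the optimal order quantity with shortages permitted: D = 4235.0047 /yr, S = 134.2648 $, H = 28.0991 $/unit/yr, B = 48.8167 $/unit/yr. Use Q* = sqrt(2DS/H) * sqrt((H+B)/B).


sqrt(2DS/H) = 201.1763
sqrt((H+B)/B) = 1.2552
Q* = 201.1763 * 1.2552 = 252.5227

252.5227 units


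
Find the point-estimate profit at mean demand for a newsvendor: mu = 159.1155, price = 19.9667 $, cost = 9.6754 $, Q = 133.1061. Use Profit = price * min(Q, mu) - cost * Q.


Sales at mu = min(133.1061, 159.1155) = 133.1061
Revenue = 19.9667 * 133.1061 = 2657.6896
Total cost = 9.6754 * 133.1061 = 1287.8548
Profit = 2657.6896 - 1287.8548 = 1369.8348

1369.8348 $


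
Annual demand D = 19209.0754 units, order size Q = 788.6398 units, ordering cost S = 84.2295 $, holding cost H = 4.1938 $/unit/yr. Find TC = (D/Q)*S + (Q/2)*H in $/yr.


Ordering cost = D*S/Q = 2051.5967
Holding cost = Q*H/2 = 1653.6988
TC = 2051.5967 + 1653.6988 = 3705.2955

3705.2955 $/yr


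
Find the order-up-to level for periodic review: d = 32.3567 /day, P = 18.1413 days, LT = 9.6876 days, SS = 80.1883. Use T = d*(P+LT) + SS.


P + LT = 27.8289
d*(P+LT) = 32.3567 * 27.8289 = 900.4514
T = 900.4514 + 80.1883 = 980.6397

980.6397 units


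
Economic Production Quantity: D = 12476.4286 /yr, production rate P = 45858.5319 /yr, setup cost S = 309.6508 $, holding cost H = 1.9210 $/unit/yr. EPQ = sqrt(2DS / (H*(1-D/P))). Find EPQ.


1 - D/P = 1 - 0.2721 = 0.7279
H*(1-D/P) = 1.3984
2DS = 7726672.1943
EPQ = sqrt(5525499.8731) = 2350.6382

2350.6382 units


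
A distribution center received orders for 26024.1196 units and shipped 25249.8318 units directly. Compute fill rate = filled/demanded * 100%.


FR = 25249.8318 / 26024.1196 * 100 = 97.0247

97.0247%


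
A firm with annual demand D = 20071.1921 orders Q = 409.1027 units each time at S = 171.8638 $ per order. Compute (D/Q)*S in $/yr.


Number of orders = D/Q = 49.0615
Cost = 49.0615 * 171.8638 = 8431.8958

8431.8958 $/yr


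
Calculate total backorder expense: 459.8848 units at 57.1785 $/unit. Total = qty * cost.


Total = 459.8848 * 57.1785 = 26295.5230

26295.5230 $


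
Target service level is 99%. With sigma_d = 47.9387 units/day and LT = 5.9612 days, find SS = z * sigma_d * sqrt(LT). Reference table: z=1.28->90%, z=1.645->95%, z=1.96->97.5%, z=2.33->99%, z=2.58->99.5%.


From the table, SL = 99% corresponds to z = 2.33
sqrt(LT) = sqrt(5.9612) = 2.4416
SS = 2.33 * 47.9387 * 2.4416 = 272.7150

272.7150 units


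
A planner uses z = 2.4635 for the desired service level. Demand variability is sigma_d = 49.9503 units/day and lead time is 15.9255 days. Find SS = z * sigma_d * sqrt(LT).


sqrt(LT) = sqrt(15.9255) = 3.9907
SS = 2.4635 * 49.9503 * 3.9907 = 491.0630

491.0630 units


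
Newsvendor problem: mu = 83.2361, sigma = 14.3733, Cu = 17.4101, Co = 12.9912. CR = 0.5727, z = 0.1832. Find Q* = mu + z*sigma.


CR = Cu/(Cu+Co) = 17.4101/(17.4101+12.9912) = 0.5727
z = 0.1832
Q* = 83.2361 + 0.1832 * 14.3733 = 85.8693

85.8693 units


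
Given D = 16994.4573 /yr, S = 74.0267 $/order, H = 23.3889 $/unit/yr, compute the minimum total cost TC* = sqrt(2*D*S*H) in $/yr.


2*D*S*H = 58848511.5477
TC* = sqrt(58848511.5477) = 7671.2784

7671.2784 $/yr


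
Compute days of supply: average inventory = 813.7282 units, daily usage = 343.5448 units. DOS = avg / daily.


DOS = 813.7282 / 343.5448 = 2.3686

2.3686 days


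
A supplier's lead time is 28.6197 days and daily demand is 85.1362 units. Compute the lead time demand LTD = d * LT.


LTD = 85.1362 * 28.6197 = 2436.5725

2436.5725 units


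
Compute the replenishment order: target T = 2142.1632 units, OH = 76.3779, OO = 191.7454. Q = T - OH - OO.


Inventory position = OH + OO = 76.3779 + 191.7454 = 268.1233
Q = 2142.1632 - 268.1233 = 1874.0399

1874.0399 units


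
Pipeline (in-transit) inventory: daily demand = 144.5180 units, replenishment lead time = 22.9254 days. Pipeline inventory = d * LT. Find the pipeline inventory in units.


Pipeline = 144.5180 * 22.9254 = 3313.1330

3313.1330 units


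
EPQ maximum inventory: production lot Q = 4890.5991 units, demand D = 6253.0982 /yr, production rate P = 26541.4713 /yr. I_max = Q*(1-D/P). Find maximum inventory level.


D/P = 0.2356
1 - D/P = 0.7644
I_max = 4890.5991 * 0.7644 = 3738.3873

3738.3873 units


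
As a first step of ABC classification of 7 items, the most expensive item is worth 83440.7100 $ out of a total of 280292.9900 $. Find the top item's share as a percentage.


Top item = 83440.7100
Total = 280292.9900
Percentage = 83440.7100 / 280292.9900 * 100 = 29.7691

29.7691%


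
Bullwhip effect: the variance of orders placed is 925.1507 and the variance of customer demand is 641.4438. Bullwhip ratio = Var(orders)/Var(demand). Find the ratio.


BW = 925.1507 / 641.4438 = 1.4423

1.4423


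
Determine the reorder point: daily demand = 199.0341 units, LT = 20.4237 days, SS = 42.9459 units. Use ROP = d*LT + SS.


d*LT = 199.0341 * 20.4237 = 4065.0127
ROP = 4065.0127 + 42.9459 = 4107.9586

4107.9586 units


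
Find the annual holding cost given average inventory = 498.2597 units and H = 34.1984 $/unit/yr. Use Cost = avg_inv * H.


Cost = 498.2597 * 34.1984 = 17039.6845

17039.6845 $/yr


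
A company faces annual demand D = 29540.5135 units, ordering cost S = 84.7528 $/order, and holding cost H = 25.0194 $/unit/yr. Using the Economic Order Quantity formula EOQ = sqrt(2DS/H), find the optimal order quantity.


2*D*S = 2 * 29540.5135 * 84.7528 = 5007282.4651
2*D*S/H = 200135.9931
EOQ = sqrt(200135.9931) = 447.3656

447.3656 units


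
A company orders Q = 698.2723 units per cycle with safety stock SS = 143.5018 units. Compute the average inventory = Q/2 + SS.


Q/2 = 349.1361
Avg = 349.1361 + 143.5018 = 492.6379

492.6379 units


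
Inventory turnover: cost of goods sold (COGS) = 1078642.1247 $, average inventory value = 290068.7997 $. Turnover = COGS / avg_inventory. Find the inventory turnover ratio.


Turnover = 1078642.1247 / 290068.7997 = 3.7186

3.7186


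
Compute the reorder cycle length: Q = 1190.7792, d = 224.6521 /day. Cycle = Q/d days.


Cycle = 1190.7792 / 224.6521 = 5.3005

5.3005 days


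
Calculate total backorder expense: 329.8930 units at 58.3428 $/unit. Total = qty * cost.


Total = 329.8930 * 58.3428 = 19246.8813

19246.8813 $


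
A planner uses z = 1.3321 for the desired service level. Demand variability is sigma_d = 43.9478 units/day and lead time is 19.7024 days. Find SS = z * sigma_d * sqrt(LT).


sqrt(LT) = sqrt(19.7024) = 4.4387
SS = 1.3321 * 43.9478 * 4.4387 = 259.8565

259.8565 units


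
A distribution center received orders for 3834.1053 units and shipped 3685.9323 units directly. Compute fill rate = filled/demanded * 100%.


FR = 3685.9323 / 3834.1053 * 100 = 96.1354

96.1354%


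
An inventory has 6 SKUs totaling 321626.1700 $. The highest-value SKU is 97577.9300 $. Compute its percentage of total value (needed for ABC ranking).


Top item = 97577.9300
Total = 321626.1700
Percentage = 97577.9300 / 321626.1700 * 100 = 30.3389

30.3389%


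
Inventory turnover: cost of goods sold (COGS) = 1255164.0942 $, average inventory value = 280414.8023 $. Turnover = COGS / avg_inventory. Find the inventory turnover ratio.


Turnover = 1255164.0942 / 280414.8023 = 4.4761

4.4761


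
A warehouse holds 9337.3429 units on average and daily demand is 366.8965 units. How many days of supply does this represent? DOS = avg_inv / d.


DOS = 9337.3429 / 366.8965 = 25.4495

25.4495 days


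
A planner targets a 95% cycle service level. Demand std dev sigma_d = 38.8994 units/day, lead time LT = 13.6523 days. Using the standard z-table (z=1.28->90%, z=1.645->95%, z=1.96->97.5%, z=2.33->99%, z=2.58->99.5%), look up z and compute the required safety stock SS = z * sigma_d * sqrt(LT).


From the table, SL = 95% corresponds to z = 1.645
sqrt(LT) = sqrt(13.6523) = 3.6949
SS = 1.645 * 38.8994 * 3.6949 = 236.4350

236.4350 units


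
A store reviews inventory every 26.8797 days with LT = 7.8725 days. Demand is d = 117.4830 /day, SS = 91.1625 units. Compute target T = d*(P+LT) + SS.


P + LT = 34.7522
d*(P+LT) = 117.4830 * 34.7522 = 4082.7927
T = 4082.7927 + 91.1625 = 4173.9552

4173.9552 units


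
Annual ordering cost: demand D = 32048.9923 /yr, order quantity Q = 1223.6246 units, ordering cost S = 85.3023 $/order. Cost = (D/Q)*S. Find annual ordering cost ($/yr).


Number of orders = D/Q = 26.1919
Cost = 26.1919 * 85.3023 = 2234.2251

2234.2251 $/yr


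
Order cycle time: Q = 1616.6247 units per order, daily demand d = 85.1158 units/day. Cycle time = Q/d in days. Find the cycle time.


Cycle = 1616.6247 / 85.1158 = 18.9932

18.9932 days


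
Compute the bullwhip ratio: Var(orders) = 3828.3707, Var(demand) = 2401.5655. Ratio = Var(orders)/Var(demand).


BW = 3828.3707 / 2401.5655 = 1.5941

1.5941


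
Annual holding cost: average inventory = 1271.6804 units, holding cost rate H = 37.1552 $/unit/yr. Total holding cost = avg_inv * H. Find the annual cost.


Cost = 1271.6804 * 37.1552 = 47249.5396

47249.5396 $/yr


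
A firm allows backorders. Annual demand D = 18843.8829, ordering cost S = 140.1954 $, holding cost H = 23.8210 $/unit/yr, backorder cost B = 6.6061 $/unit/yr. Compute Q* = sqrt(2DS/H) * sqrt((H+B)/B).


sqrt(2DS/H) = 470.9633
sqrt((H+B)/B) = 2.1461
Q* = 470.9633 * 2.1461 = 1010.7524

1010.7524 units


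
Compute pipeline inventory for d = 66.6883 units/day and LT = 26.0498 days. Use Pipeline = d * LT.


Pipeline = 66.6883 * 26.0498 = 1737.2169

1737.2169 units


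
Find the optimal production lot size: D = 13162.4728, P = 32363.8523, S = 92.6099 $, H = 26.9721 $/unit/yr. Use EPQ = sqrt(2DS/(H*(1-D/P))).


1 - D/P = 1 - 0.4067 = 0.5933
H*(1-D/P) = 16.0025
2DS = 2437950.5795
EPQ = sqrt(152348.4064) = 390.3183

390.3183 units


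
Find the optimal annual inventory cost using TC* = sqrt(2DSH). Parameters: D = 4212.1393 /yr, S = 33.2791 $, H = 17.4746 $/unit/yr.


2*D*S*H = 4899046.2230
TC* = sqrt(4899046.2230) = 2213.3789

2213.3789 $/yr


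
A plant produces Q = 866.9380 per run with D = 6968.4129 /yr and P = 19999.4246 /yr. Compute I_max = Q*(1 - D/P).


D/P = 0.3484
1 - D/P = 0.6516
I_max = 866.9380 * 0.6516 = 564.8702

564.8702 units


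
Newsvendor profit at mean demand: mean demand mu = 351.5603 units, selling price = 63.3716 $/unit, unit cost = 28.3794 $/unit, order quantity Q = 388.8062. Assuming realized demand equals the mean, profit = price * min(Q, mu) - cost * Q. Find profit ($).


Sales at mu = min(388.8062, 351.5603) = 351.5603
Revenue = 63.3716 * 351.5603 = 22278.9387
Total cost = 28.3794 * 388.8062 = 11034.0867
Profit = 22278.9387 - 11034.0867 = 11244.8520

11244.8520 $


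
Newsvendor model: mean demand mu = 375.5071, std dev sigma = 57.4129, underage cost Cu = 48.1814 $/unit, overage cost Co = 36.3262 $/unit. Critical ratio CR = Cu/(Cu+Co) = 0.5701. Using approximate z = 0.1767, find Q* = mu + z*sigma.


CR = Cu/(Cu+Co) = 48.1814/(48.1814+36.3262) = 0.5701
z = 0.1767
Q* = 375.5071 + 0.1767 * 57.4129 = 385.6520

385.6520 units


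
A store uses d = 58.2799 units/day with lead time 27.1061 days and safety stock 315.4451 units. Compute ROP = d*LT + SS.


d*LT = 58.2799 * 27.1061 = 1579.7408
ROP = 1579.7408 + 315.4451 = 1895.1859

1895.1859 units


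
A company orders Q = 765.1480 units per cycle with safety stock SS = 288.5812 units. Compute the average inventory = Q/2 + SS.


Q/2 = 382.5740
Avg = 382.5740 + 288.5812 = 671.1552

671.1552 units


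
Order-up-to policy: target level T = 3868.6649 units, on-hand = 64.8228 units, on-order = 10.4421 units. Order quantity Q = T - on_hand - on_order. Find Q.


Inventory position = OH + OO = 64.8228 + 10.4421 = 75.2649
Q = 3868.6649 - 75.2649 = 3793.4000

3793.4000 units


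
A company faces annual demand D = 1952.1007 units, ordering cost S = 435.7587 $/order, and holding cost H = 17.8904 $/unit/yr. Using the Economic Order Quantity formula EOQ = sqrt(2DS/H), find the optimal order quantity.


2*D*S = 2 * 1952.1007 * 435.7587 = 1701289.7266
2*D*S/H = 95095.1195
EOQ = sqrt(95095.1195) = 308.3750

308.3750 units


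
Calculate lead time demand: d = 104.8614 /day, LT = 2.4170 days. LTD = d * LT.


LTD = 104.8614 * 2.4170 = 253.4500

253.4500 units


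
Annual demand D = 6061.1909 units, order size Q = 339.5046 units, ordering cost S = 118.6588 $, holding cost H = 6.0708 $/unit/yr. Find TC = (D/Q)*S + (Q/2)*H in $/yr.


Ordering cost = D*S/Q = 2118.4209
Holding cost = Q*H/2 = 1030.5323
TC = 2118.4209 + 1030.5323 = 3148.9532

3148.9532 $/yr


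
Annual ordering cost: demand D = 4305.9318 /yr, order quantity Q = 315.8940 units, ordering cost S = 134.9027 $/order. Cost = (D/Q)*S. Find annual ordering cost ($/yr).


Number of orders = D/Q = 13.6309
Cost = 13.6309 * 134.9027 = 1838.8505

1838.8505 $/yr


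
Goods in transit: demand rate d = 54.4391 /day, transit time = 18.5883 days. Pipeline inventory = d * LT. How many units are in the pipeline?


Pipeline = 54.4391 * 18.5883 = 1011.9303

1011.9303 units


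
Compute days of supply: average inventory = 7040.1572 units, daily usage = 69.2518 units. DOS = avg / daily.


DOS = 7040.1572 / 69.2518 = 101.6603

101.6603 days


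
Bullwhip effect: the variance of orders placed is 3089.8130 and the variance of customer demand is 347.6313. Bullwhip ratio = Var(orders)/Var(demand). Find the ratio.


BW = 3089.8130 / 347.6313 = 8.8882

8.8882


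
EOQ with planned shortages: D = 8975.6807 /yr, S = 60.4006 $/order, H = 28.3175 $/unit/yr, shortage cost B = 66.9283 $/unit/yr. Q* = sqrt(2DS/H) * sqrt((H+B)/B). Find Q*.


sqrt(2DS/H) = 195.6779
sqrt((H+B)/B) = 1.1929
Q* = 195.6779 * 1.1929 = 233.4317

233.4317 units


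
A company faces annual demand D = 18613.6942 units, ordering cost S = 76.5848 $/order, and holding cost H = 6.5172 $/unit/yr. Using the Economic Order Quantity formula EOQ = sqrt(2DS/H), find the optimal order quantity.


2*D*S = 2 * 18613.6942 * 76.5848 = 2851052.0951
2*D*S/H = 437465.7974
EOQ = sqrt(437465.7974) = 661.4120

661.4120 units


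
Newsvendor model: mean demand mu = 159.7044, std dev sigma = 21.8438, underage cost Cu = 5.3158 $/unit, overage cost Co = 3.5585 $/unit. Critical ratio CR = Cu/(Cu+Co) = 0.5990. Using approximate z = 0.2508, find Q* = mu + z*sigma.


CR = Cu/(Cu+Co) = 5.3158/(5.3158+3.5585) = 0.5990
z = 0.2508
Q* = 159.7044 + 0.2508 * 21.8438 = 165.1828

165.1828 units


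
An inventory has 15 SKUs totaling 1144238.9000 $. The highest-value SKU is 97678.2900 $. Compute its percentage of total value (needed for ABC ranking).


Top item = 97678.2900
Total = 1144238.9000
Percentage = 97678.2900 / 1144238.9000 * 100 = 8.5365

8.5365%


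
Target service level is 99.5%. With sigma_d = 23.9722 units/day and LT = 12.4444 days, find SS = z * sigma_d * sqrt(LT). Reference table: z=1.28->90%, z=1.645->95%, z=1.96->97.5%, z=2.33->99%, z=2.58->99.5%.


From the table, SL = 99.5% corresponds to z = 2.58
sqrt(LT) = sqrt(12.4444) = 3.5277
SS = 2.58 * 23.9722 * 3.5277 = 218.1798

218.1798 units


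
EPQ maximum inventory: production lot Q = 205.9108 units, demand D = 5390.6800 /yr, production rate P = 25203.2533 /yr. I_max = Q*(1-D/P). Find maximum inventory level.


D/P = 0.2139
1 - D/P = 0.7861
I_max = 205.9108 * 0.7861 = 161.8689

161.8689 units


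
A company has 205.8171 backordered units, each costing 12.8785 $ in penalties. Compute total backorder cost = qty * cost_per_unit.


Total = 205.8171 * 12.8785 = 2650.6155

2650.6155 $


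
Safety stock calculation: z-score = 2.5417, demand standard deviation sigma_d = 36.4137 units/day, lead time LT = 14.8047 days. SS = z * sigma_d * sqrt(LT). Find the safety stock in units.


sqrt(LT) = sqrt(14.8047) = 3.8477
SS = 2.5417 * 36.4137 * 3.8477 = 356.1139

356.1139 units


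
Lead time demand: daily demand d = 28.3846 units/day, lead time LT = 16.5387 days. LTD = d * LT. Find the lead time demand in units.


LTD = 28.3846 * 16.5387 = 469.4444

469.4444 units


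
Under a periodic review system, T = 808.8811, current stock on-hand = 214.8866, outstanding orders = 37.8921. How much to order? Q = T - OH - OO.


Inventory position = OH + OO = 214.8866 + 37.8921 = 252.7787
Q = 808.8811 - 252.7787 = 556.1024

556.1024 units


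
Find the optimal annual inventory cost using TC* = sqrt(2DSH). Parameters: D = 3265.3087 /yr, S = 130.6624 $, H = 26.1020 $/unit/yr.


2*D*S*H = 22272996.9437
TC* = sqrt(22272996.9437) = 4719.4276

4719.4276 $/yr


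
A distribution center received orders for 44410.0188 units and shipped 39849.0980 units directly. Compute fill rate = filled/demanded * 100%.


FR = 39849.0980 / 44410.0188 * 100 = 89.7300

89.7300%


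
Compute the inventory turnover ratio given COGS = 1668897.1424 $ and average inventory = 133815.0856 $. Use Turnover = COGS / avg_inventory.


Turnover = 1668897.1424 / 133815.0856 = 12.4717

12.4717


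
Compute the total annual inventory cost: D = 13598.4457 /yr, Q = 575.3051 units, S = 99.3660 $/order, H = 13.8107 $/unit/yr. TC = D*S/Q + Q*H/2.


Ordering cost = D*S/Q = 2348.7071
Holding cost = Q*H/2 = 3972.6831
TC = 2348.7071 + 3972.6831 = 6321.3901

6321.3901 $/yr


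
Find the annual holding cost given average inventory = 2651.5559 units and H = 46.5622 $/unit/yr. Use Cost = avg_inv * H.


Cost = 2651.5559 * 46.5622 = 123462.2761

123462.2761 $/yr


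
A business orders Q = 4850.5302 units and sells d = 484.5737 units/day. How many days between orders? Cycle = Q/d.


Cycle = 4850.5302 / 484.5737 = 10.0099

10.0099 days


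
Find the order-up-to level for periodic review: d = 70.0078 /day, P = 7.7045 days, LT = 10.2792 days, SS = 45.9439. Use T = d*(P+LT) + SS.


P + LT = 17.9837
d*(P+LT) = 70.0078 * 17.9837 = 1258.9993
T = 1258.9993 + 45.9439 = 1304.9432

1304.9432 units


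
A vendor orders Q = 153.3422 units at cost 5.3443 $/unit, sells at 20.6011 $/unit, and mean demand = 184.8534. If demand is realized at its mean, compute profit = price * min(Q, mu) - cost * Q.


Sales at mu = min(153.3422, 184.8534) = 153.3422
Revenue = 20.6011 * 153.3422 = 3159.0180
Total cost = 5.3443 * 153.3422 = 819.5067
Profit = 3159.0180 - 819.5067 = 2339.5113

2339.5113 $


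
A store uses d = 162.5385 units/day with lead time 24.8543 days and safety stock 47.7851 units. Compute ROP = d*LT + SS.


d*LT = 162.5385 * 24.8543 = 4039.7806
ROP = 4039.7806 + 47.7851 = 4087.5657

4087.5657 units


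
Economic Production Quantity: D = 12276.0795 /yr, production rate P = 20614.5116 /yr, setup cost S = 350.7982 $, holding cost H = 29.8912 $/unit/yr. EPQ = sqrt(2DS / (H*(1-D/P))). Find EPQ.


1 - D/P = 1 - 0.5955 = 0.4045
H*(1-D/P) = 12.0908
2DS = 8612853.1833
EPQ = sqrt(712348.2260) = 844.0072

844.0072 units


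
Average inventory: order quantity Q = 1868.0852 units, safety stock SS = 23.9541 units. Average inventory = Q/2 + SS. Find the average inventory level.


Q/2 = 934.0426
Avg = 934.0426 + 23.9541 = 957.9967

957.9967 units


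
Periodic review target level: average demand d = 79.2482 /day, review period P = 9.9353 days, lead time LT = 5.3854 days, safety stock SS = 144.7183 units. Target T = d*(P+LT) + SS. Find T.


P + LT = 15.3207
d*(P+LT) = 79.2482 * 15.3207 = 1214.1379
T = 1214.1379 + 144.7183 = 1358.8562

1358.8562 units


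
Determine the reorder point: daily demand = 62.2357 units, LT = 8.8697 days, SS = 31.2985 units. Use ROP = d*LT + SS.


d*LT = 62.2357 * 8.8697 = 552.0120
ROP = 552.0120 + 31.2985 = 583.3105

583.3105 units


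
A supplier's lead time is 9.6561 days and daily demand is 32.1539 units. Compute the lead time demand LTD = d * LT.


LTD = 32.1539 * 9.6561 = 310.4813

310.4813 units


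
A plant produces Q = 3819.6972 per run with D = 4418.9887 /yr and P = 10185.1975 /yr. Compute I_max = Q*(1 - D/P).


D/P = 0.4339
1 - D/P = 0.5661
I_max = 3819.6972 * 0.5661 = 2162.4688

2162.4688 units


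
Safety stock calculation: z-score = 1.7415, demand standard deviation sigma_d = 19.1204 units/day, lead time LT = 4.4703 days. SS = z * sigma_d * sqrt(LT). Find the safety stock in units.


sqrt(LT) = sqrt(4.4703) = 2.1143
SS = 1.7415 * 19.1204 * 2.1143 = 70.4026

70.4026 units


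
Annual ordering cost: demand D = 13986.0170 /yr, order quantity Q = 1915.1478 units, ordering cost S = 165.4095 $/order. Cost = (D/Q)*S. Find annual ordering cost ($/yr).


Number of orders = D/Q = 7.3028
Cost = 7.3028 * 165.4095 = 1207.9590

1207.9590 $/yr


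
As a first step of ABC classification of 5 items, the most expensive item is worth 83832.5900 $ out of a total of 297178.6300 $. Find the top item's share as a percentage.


Top item = 83832.5900
Total = 297178.6300
Percentage = 83832.5900 / 297178.6300 * 100 = 28.2095

28.2095%


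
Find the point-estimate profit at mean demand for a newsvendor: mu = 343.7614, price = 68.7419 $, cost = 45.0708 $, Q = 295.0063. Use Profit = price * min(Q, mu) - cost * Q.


Sales at mu = min(295.0063, 343.7614) = 295.0063
Revenue = 68.7419 * 295.0063 = 20279.2936
Total cost = 45.0708 * 295.0063 = 13296.1699
Profit = 20279.2936 - 13296.1699 = 6983.1236

6983.1236 $


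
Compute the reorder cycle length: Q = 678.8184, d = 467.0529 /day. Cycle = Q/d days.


Cycle = 678.8184 / 467.0529 = 1.4534

1.4534 days


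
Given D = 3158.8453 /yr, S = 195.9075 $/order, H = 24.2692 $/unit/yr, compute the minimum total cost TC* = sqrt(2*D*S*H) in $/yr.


2*D*S*H = 30037575.5651
TC* = sqrt(30037575.5651) = 5480.6547

5480.6547 $/yr


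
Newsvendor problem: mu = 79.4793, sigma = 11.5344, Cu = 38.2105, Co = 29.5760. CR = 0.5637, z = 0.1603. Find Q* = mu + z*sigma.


CR = Cu/(Cu+Co) = 38.2105/(38.2105+29.5760) = 0.5637
z = 0.1603
Q* = 79.4793 + 0.1603 * 11.5344 = 81.3283

81.3283 units


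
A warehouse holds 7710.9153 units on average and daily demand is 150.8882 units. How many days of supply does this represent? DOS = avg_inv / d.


DOS = 7710.9153 / 150.8882 = 51.1035

51.1035 days


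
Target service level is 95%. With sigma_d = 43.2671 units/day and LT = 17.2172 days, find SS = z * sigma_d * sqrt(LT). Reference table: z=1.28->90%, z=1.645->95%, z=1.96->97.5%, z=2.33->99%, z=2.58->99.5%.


From the table, SL = 95% corresponds to z = 1.645
sqrt(LT) = sqrt(17.2172) = 4.1494
SS = 1.645 * 43.2671 * 4.1494 = 295.3282

295.3282 units


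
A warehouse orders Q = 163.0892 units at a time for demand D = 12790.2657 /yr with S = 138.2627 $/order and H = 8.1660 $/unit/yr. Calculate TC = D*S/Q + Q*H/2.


Ordering cost = D*S/Q = 10843.2482
Holding cost = Q*H/2 = 665.8932
TC = 10843.2482 + 665.8932 = 11509.1414

11509.1414 $/yr


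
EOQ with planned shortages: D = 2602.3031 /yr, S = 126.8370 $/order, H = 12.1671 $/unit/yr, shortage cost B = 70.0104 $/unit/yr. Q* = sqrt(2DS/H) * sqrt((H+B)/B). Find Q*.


sqrt(2DS/H) = 232.9289
sqrt((H+B)/B) = 1.0834
Q* = 232.9289 * 1.0834 = 252.3589

252.3589 units


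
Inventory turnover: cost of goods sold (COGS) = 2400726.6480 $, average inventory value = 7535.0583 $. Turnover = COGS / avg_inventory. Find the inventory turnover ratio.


Turnover = 2400726.6480 / 7535.0583 = 318.6076

318.6076


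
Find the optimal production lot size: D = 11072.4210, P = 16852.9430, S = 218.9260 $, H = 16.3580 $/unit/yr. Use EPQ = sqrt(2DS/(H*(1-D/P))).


1 - D/P = 1 - 0.6570 = 0.3430
H*(1-D/P) = 5.6108
2DS = 4848081.6797
EPQ = sqrt(864068.9870) = 929.5531

929.5531 units
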